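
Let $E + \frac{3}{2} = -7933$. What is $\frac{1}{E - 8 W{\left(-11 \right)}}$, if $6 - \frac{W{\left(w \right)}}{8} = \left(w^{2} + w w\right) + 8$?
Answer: $\frac{2}{15363} \approx 0.00013018$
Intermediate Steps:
$E = - \frac{15869}{2}$ ($E = - \frac{3}{2} - 7933 = - \frac{15869}{2} \approx -7934.5$)
$W{\left(w \right)} = -16 - 16 w^{2}$ ($W{\left(w \right)} = 48 - 8 \left(\left(w^{2} + w w\right) + 8\right) = 48 - 8 \left(\left(w^{2} + w^{2}\right) + 8\right) = 48 - 8 \left(2 w^{2} + 8\right) = 48 - 8 \left(8 + 2 w^{2}\right) = 48 - \left(64 + 16 w^{2}\right) = -16 - 16 w^{2}$)
$\frac{1}{E - 8 W{\left(-11 \right)}} = \frac{1}{- \frac{15869}{2} - 8 \left(-16 - 16 \left(-11\right)^{2}\right)} = \frac{1}{- \frac{15869}{2} - 8 \left(-16 - 1936\right)} = \frac{1}{- \frac{15869}{2} - -15616} = \frac{1}{- \frac{15869}{2} + 15616} = \frac{1}{\frac{15363}{2}} = \frac{2}{15363}$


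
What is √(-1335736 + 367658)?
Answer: I*√968078 ≈ 983.91*I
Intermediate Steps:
√(-1335736 + 367658) = √(-968078) = I*√968078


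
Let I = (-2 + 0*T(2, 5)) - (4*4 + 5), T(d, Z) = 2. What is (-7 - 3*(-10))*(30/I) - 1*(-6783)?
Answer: 6753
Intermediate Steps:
I = -23 (I = (-2 + 0*2) - (4*4 + 5) = (-2 + 0) - (16 + 5) = -2 - 1*21 = -2 - 21 = -23)
(-7 - 3*(-10))*(30/I) - 1*(-6783) = (-7 - 3*(-10))*(30/(-23)) - 1*(-6783) = (-7 + 30)*(30*(-1/23)) + 6783 = 23*(-30/23) + 6783 = -30 + 6783 = 6753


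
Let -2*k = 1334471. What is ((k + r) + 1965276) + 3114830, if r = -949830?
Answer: 6926081/2 ≈ 3.4630e+6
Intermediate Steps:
k = -1334471/2 (k = -½*1334471 = -1334471/2 ≈ -6.6724e+5)
((k + r) + 1965276) + 3114830 = ((-1334471/2 - 949830) + 1965276) + 3114830 = (-3234131/2 + 1965276) + 3114830 = 696421/2 + 3114830 = 6926081/2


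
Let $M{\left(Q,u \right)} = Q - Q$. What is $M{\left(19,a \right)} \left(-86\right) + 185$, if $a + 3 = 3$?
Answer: $185$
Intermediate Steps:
$a = 0$ ($a = -3 + 3 = 0$)
$M{\left(Q,u \right)} = 0$
$M{\left(19,a \right)} \left(-86\right) + 185 = 0 \left(-86\right) + 185 = 0 + 185 = 185$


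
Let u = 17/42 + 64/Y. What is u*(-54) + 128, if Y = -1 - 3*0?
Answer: 24935/7 ≈ 3562.1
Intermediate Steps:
Y = -1 (Y = -1 + 0 = -1)
u = -2671/42 (u = 17/42 + 64/(-1) = 17*(1/42) + 64*(-1) = 17/42 - 64 = -2671/42 ≈ -63.595)
u*(-54) + 128 = -2671/42*(-54) + 128 = 24039/7 + 128 = 24935/7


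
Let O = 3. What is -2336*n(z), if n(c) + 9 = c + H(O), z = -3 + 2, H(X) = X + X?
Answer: 9344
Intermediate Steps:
H(X) = 2*X
z = -1
n(c) = -3 + c (n(c) = -9 + (c + 2*3) = -9 + (c + 6) = -9 + (6 + c) = -3 + c)
-2336*n(z) = -2336*(-3 - 1) = -2336*(-4) = 9344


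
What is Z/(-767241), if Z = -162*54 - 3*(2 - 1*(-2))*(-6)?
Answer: 964/85249 ≈ 0.011308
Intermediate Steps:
Z = -8676 (Z = -8748 - 3*(2 + 2)*(-6) = -8748 - 3*4*(-6) = -8748 - 12*(-6) = -8748 + 72 = -8676)
Z/(-767241) = -8676/(-767241) = -8676*(-1/767241) = 964/85249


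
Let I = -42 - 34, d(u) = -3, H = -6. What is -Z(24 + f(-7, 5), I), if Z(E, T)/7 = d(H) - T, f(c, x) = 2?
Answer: -511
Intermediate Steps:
I = -76
Z(E, T) = -21 - 7*T (Z(E, T) = 7*(-3 - T) = -21 - 7*T)
-Z(24 + f(-7, 5), I) = -(-21 - 7*(-76)) = -(-21 + 532) = -1*511 = -511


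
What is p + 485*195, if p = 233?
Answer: 94808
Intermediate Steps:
p + 485*195 = 233 + 485*195 = 233 + 94575 = 94808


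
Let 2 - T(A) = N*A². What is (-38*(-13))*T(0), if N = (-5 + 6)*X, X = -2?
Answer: 988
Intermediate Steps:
N = -2 (N = (-5 + 6)*(-2) = 1*(-2) = -2)
T(A) = 2 + 2*A² (T(A) = 2 - (-2)*A² = 2 + 2*A²)
(-38*(-13))*T(0) = (-38*(-13))*(2 + 2*0²) = 494*(2 + 2*0) = 494*(2 + 0) = 494*2 = 988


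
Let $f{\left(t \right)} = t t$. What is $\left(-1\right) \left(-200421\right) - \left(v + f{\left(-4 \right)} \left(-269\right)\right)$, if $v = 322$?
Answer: $204403$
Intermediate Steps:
$f{\left(t \right)} = t^{2}$
$\left(-1\right) \left(-200421\right) - \left(v + f{\left(-4 \right)} \left(-269\right)\right) = \left(-1\right) \left(-200421\right) - \left(322 + \left(-4\right)^{2} \left(-269\right)\right) = 200421 - \left(322 + 16 \left(-269\right)\right) = 200421 - \left(322 - 4304\right) = 200421 - -3982 = 200421 + 3982 = 204403$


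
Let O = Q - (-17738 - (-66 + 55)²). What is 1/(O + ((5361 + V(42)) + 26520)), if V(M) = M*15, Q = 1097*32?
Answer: 1/85474 ≈ 1.1699e-5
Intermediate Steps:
Q = 35104
V(M) = 15*M
O = 52963 (O = 35104 - (-17738 - (-66 + 55)²) = 35104 - (-17738 - 1*(-11)²) = 35104 - (-17738 - 1*121) = 35104 - (-17738 - 121) = 35104 - 1*(-17859) = 35104 + 17859 = 52963)
1/(O + ((5361 + V(42)) + 26520)) = 1/(52963 + ((5361 + 15*42) + 26520)) = 1/(52963 + ((5361 + 630) + 26520)) = 1/(52963 + (5991 + 26520)) = 1/(52963 + 32511) = 1/85474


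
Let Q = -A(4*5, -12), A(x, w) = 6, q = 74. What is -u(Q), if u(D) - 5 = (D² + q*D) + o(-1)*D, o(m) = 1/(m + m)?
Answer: 400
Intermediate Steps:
o(m) = 1/(2*m)
Q = -6 (Q = -1*6 = -6)
u(D) = 5 + D² + 147*D/2 (u(D) = 5 + ((D² + 74*D) + ((½)/(-1))*D) = 5 + ((D² + 74*D) + ((½)*(-1))*D) = 5 + ((D² + 74*D) - D/2) = 5 + (D² + 147*D/2) = 5 + D² + 147*D/2)
-u(Q) = -(5 + (-6)² + (147/2)*(-6)) = -(5 + 36 - 441) = -1*(-400) = 400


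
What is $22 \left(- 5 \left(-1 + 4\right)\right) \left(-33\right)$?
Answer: $10890$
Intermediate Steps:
$22 \left(- 5 \left(-1 + 4\right)\right) \left(-33\right) = 22 \left(\left(-5\right) 3\right) \left(-33\right) = 22 \left(-15\right) \left(-33\right) = \left(-330\right) \left(-33\right) = 10890$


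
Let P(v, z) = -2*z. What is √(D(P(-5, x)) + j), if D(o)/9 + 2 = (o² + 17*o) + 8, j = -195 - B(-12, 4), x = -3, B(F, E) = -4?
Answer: √1105 ≈ 33.242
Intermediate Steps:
j = -191 (j = -195 - 1*(-4) = -195 + 4 = -191)
D(o) = 54 + 9*o² + 153*o (D(o) = -18 + 9*((o² + 17*o) + 8) = -18 + 9*(8 + o² + 17*o) = -18 + (72 + 9*o² + 153*o) = 54 + 9*o² + 153*o)
√(D(P(-5, x)) + j) = √((54 + 9*(-2*(-3))² + 153*(-2*(-3))) - 191) = √((54 + 9*6² + 153*6) - 191) = √((54 + 9*36 + 918) - 191) = √((54 + 324 + 918) - 191) = √(1296 - 191) = √1105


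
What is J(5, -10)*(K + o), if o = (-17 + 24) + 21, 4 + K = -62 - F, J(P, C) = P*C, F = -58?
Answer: -1000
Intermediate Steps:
J(P, C) = C*P
K = -8 (K = -4 + (-62 - 1*(-58)) = -4 + (-62 + 58) = -4 - 4 = -8)
o = 28 (o = 7 + 21 = 28)
J(5, -10)*(K + o) = (-10*5)*(-8 + 28) = -50*20 = -1000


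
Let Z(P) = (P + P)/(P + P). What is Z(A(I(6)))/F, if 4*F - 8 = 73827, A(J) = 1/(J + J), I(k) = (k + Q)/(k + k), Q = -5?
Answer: 4/73835 ≈ 5.4175e-5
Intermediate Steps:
I(k) = (-5 + k)/(2*k) (I(k) = (k - 5)/(k + k) = (-5 + k)/((2*k)) = (-5 + k)*(1/(2*k)) = (-5 + k)/(2*k))
A(J) = 1/(2*J)
Z(P) = 1 (Z(P) = (2*P)/((2*P)) = (2*P)*(1/(2*P)) = 1)
F = 73835/4 (F = 2 + (¼)*73827 = 2 + 73827/4 = 73835/4 ≈ 18459.)
Z(A(I(6)))/F = 1/(73835/4) = 1*(4/73835) = 4/73835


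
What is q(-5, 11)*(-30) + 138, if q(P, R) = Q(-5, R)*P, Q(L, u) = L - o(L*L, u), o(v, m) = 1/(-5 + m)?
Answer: -637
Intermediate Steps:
Q(L, u) = L - 1/(-5 + u)
q(P, R) = P*(24 - 5*R)/(-5 + R) (q(P, R) = ((-1 - 5*(-5 + R))/(-5 + R))*P = ((-1 + (25 - 5*R))/(-5 + R))*P = ((24 - 5*R)/(-5 + R))*P = P*(24 - 5*R)/(-5 + R))
q(-5, 11)*(-30) + 138 = -5*(24 - 5*11)/(-5 + 11)*(-30) + 138 = -5*(24 - 55)/6*(-30) + 138 = -5*1/6*(-31)*(-30) + 138 = (155/6)*(-30) + 138 = -775 + 138 = -637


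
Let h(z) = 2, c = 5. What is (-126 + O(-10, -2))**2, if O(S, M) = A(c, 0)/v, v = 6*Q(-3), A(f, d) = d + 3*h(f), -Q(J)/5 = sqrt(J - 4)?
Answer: (4410 - I*sqrt(7))**2/1225 ≈ 15876.0 - 19.049*I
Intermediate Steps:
Q(J) = -5*sqrt(-4 + J) (Q(J) = -5*sqrt(J - 4) = -5*sqrt(-4 + J))
A(f, d) = 6 + d (A(f, d) = d + 3*2 = d + 6 = 6 + d)
v = -30*I*sqrt(7) (v = 6*(-5*sqrt(-4 - 3)) = 6*(-5*I*sqrt(7)) = -30*I*sqrt(7) ≈ -79.373*I)
O(S, M) = I*sqrt(7)/35 (O(S, M) = (6 + 0)/((-30*I*sqrt(7))) = 6*(I*sqrt(7)/210) = I*sqrt(7)/35)
(-126 + O(-10, -2))**2 = (-126 + I*sqrt(7)/35)**2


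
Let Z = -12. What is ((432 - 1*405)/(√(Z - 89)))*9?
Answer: -243*I*√101/101 ≈ -24.179*I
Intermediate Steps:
((432 - 1*405)/(√(Z - 89)))*9 = ((432 - 1*405)/(√(-12 - 89)))*9 = ((432 - 405)/(√(-101)))*9 = (27/((I*√101)))*9 = (27*(-I*√101/101))*9 = -27*I*√101/101*9 = -243*I*√101/101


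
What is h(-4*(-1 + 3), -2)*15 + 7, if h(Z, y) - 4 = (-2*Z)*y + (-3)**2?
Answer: -278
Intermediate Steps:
h(Z, y) = 13 - 2*Z*y (h(Z, y) = 4 + ((-2*Z)*y + (-3)**2) = 4 + (-2*Z*y + 9) = 4 + (9 - 2*Z*y) = 13 - 2*Z*y)
h(-4*(-1 + 3), -2)*15 + 7 = (13 - 2*(-4*(-1 + 3))*(-2))*15 + 7 = (13 - 2*(-4*2)*(-2))*15 + 7 = (13 - 2*(-8)*(-2))*15 + 7 = (13 - 32)*15 + 7 = -19*15 + 7 = -285 + 7 = -278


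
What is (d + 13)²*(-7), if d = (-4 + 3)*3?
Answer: -700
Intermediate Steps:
d = -3 (d = -1*3 = -3)
(d + 13)²*(-7) = (-3 + 13)²*(-7) = 10²*(-7) = 100*(-7) = -700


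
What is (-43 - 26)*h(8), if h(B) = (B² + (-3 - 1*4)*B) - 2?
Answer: -414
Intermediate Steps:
h(B) = -2 + B² - 7*B (h(B) = (B² + (-3 - 4)*B) - 2 = (B² - 7*B) - 2 = -2 + B² - 7*B)
(-43 - 26)*h(8) = (-43 - 26)*(-2 + 8² - 7*8) = -69*(-2 + 64 - 56) = -69*6 = -414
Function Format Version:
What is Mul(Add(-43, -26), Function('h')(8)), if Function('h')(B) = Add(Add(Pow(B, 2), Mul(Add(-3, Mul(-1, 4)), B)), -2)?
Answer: -414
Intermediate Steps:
Function('h')(B) = Add(-2, Pow(B, 2), Mul(-7, B)) (Function('h')(B) = Add(Add(Pow(B, 2), Mul(Add(-3, -4), B)), -2) = Add(Add(Pow(B, 2), Mul(-7, B)), -2) = Add(-2, Pow(B, 2), Mul(-7, B)))
Mul(Add(-43, -26), Function('h')(8)) = Mul(Add(-43, -26), Add(-2, Pow(8, 2), Mul(-7, 8))) = Mul(-69, Add(-2, 64, -56)) = Mul(-69, 6) = -414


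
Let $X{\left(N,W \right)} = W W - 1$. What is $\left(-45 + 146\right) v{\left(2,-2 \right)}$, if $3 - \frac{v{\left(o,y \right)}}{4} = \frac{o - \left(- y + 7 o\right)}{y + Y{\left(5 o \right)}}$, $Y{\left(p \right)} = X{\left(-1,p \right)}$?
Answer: $\frac{123220}{97} \approx 1270.3$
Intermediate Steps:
$X{\left(N,W \right)} = -1 + W^{2}$ ($X{\left(N,W \right)} = W^{2} - 1 = -1 + W^{2}$)
$Y{\left(p \right)} = -1 + p^{2}$
$v{\left(o,y \right)} = 12 - \frac{4 \left(y - 6 o\right)}{-1 + y + 25 o^{2}}$ ($v{\left(o,y \right)} = 12 - 4 \frac{o - \left(- y + 7 o\right)}{y + \left(-1 + \left(5 o\right)^{2}\right)} = 12 - 4 \frac{o - \left(- y + 7 o\right)}{y + \left(-1 + 25 o^{2}\right)} = 12 - 4 \frac{y - 6 o}{-1 + y + 25 o^{2}} = 12 - \frac{4 \left(y - 6 o\right)}{-1 + y + 25 o^{2}}$)
$\left(-45 + 146\right) v{\left(2,-2 \right)} = \left(-45 + 146\right) \frac{4 \left(-3 + 2 \left(-2\right) + 6 \cdot 2 + 75 \cdot 2^{2}\right)}{-1 - 2 + 25 \cdot 2^{2}} = 101 \frac{4 \left(-3 - 4 + 12 + 75 \cdot 4\right)}{-1 - 2 + 25 \cdot 4} = 101 \frac{4 \left(-3 - 4 + 12 + 300\right)}{-1 - 2 + 100} = 101 \cdot 4 \cdot \frac{1}{97} \cdot 305 = 101 \cdot \frac{1220}{97} = \frac{123220}{97}$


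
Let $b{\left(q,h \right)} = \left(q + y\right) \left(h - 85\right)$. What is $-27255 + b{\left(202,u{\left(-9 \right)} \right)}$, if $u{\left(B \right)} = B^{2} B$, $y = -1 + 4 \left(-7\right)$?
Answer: $-168077$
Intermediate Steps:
$y = -29$ ($y = -1 - 28 = -29$)
$u{\left(B \right)} = B^{3}$
$b{\left(q,h \right)} = \left(-85 + h\right) \left(-29 + q\right)$ ($b{\left(q,h \right)} = \left(q - 29\right) \left(h - 85\right) = \left(-29 + q\right) \left(-85 + h\right) = \left(-85 + h\right) \left(-29 + q\right)$)
$-27255 + b{\left(202,u{\left(-9 \right)} \right)} = -27255 + \left(2465 - 17170 - 29 \left(-9\right)^{3} + \left(-9\right)^{3} \cdot 202\right) = -27255 - 140822 = -168077$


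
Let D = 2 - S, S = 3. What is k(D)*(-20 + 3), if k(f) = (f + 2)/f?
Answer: 17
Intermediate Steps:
D = -1 (D = 2 - 1*3 = 2 - 3 = -1)
k(f) = (2 + f)/f
k(D)*(-20 + 3) = ((2 - 1)/(-1))*(-20 + 3) = -1*1*(-17) = -1*(-17) = 17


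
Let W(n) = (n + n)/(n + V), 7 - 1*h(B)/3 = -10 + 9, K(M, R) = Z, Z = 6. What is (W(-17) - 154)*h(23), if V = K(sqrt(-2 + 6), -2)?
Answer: -39840/11 ≈ -3621.8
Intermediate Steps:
K(M, R) = 6
V = 6
h(B) = 24 (h(B) = 21 - 3*(-10 + 9) = 21 - 3*(-1) = 21 + 3 = 24)
W(n) = 2*n/(6 + n) (W(n) = (n + n)/(n + 6) = (2*n)/(6 + n) = 2*n/(6 + n))
(W(-17) - 154)*h(23) = (2*(-17)/(6 - 17) - 154)*24 = (2*(-17)/(-11) - 154)*24 = (2*(-17)*(-1/11) - 154)*24 = (34/11 - 154)*24 = -1660/11*24 = -39840/11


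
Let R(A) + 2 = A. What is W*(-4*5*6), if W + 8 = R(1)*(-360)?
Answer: -42240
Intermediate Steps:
R(A) = -2 + A
W = 352 (W = -8 + (-2 + 1)*(-360) = -8 - 1*(-360) = -8 + 360 = 352)
W*(-4*5*6) = 352*(-4*5*6) = 352*(-20*6) = 352*(-120) = -42240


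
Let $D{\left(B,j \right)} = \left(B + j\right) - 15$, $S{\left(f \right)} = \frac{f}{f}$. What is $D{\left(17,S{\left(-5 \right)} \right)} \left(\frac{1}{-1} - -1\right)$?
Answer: $0$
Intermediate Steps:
$S{\left(f \right)} = 1$
$D{\left(B,j \right)} = -15 + B + j$
$D{\left(17,S{\left(-5 \right)} \right)} \left(\frac{1}{-1} - -1\right) = \left(-15 + 17 + 1\right) \left(\frac{1}{-1} - -1\right) = 3 \left(-1 + 1\right) = 3 \cdot 0 = 0$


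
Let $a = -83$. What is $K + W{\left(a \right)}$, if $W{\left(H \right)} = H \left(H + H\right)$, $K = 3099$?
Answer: $16877$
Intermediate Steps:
$W{\left(H \right)} = 2 H^{2}$ ($W{\left(H \right)} = H 2 H = 2 H^{2}$)
$K + W{\left(a \right)} = 3099 + 2 \left(-83\right)^{2} = 3099 + 2 \cdot 6889 = 3099 + 13778 = 16877$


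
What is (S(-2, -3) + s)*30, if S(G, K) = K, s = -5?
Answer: -240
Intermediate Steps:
(S(-2, -3) + s)*30 = (-3 - 5)*30 = -8*30 = -240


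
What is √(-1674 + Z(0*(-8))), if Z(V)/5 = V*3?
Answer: 3*I*√186 ≈ 40.915*I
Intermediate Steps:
Z(V) = 15*V (Z(V) = 5*(V*3) = 5*(3*V) = 15*V)
√(-1674 + Z(0*(-8))) = √(-1674 + 15*(0*(-8))) = √(-1674 + 15*0) = √(-1674 + 0) = √(-1674) = 3*I*√186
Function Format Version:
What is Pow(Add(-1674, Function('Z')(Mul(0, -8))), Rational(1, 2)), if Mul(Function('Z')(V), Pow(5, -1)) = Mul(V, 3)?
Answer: Mul(3, I, Pow(186, Rational(1, 2))) ≈ Mul(40.915, I)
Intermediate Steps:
Function('Z')(V) = Mul(15, V) (Function('Z')(V) = Mul(5, Mul(V, 3)) = Mul(5, Mul(3, V)) = Mul(15, V))
Pow(Add(-1674, Function('Z')(Mul(0, -8))), Rational(1, 2)) = Pow(Add(-1674, Mul(15, Mul(0, -8))), Rational(1, 2)) = Pow(Add(-1674, Mul(15, 0)), Rational(1, 2)) = Pow(Add(-1674, 0), Rational(1, 2)) = Pow(-1674, Rational(1, 2)) = Mul(3, I, Pow(186, Rational(1, 2)))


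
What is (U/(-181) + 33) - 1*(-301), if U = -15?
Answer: 60469/181 ≈ 334.08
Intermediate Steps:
(U/(-181) + 33) - 1*(-301) = (-15/(-181) + 33) - 1*(-301) = (-15*(-1/181) + 33) + 301 = (15/181 + 33) + 301 = 5988/181 + 301 = 60469/181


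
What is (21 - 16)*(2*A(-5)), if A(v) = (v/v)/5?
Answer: 2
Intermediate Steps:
A(v) = ⅕ (A(v) = 1*(⅕) = ⅕)
(21 - 16)*(2*A(-5)) = (21 - 16)*(2*(⅕)) = 5*(⅖) = 2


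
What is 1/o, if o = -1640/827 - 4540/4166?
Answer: -1722641/5293410 ≈ -0.32543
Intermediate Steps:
o = -5293410/1722641 (o = -1640*1/827 - 4540*1/4166 = -1640/827 - 2270/2083 = -5293410/1722641 ≈ -3.0728)
1/o = 1/(-5293410/1722641) = -1722641/5293410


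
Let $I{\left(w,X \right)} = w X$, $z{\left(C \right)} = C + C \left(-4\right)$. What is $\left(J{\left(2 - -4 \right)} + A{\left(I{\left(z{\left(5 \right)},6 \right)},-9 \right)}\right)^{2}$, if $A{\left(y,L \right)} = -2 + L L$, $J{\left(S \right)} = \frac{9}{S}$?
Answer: $\frac{25921}{4} \approx 6480.3$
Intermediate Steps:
$z{\left(C \right)} = - 3 C$ ($z{\left(C \right)} = C - 4 C = - 3 C$)
$I{\left(w,X \right)} = X w$
$A{\left(y,L \right)} = -2 + L^{2}$
$\left(J{\left(2 - -4 \right)} + A{\left(I{\left(z{\left(5 \right)},6 \right)},-9 \right)}\right)^{2} = \left(\frac{9}{2 - -4} - \left(2 - \left(-9\right)^{2}\right)\right)^{2} = \left(\frac{9}{2 + 4} + \left(-2 + 81\right)\right)^{2} = \left(\frac{9}{6} + 79\right)^{2} = \left(9 \cdot \frac{1}{6} + 79\right)^{2} = \left(\frac{3}{2} + 79\right)^{2} = \left(\frac{161}{2}\right)^{2} = \frac{25921}{4}$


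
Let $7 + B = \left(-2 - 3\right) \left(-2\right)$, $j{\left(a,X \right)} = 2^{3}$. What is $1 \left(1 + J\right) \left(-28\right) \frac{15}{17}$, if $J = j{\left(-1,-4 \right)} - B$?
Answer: $- \frac{2520}{17} \approx -148.24$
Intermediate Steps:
$j{\left(a,X \right)} = 8$
$B = 3$ ($B = -7 + \left(-2 - 3\right) \left(-2\right) = -7 - -10 = -7 + 10 = 3$)
$J = 5$ ($J = 8 - 3 = 5$)
$1 \left(1 + J\right) \left(-28\right) \frac{15}{17} = 1 \left(1 + 5\right) \left(-28\right) \frac{15}{17} = 1 \cdot 6 \left(-28\right) 15 \cdot \frac{1}{17} = 6 \left(-28\right) \frac{15}{17} = \left(-168\right) \frac{15}{17} = - \frac{2520}{17}$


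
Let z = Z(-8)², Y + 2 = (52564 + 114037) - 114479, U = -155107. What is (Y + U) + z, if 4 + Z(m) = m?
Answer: -102843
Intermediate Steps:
Z(m) = -4 + m
Y = 52120 (Y = -2 + ((52564 + 114037) - 114479) = -2 + (166601 - 114479) = -2 + 52122 = 52120)
z = 144 (z = (-4 - 8)² = (-12)² = 144)
(Y + U) + z = (52120 - 155107) + 144 = -102987 + 144 = -102843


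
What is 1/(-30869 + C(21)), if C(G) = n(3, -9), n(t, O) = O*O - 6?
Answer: -1/30794 ≈ -3.2474e-5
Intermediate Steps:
n(t, O) = -6 + O² (n(t, O) = O² - 6 = -6 + O²)
C(G) = 75 (C(G) = -6 + (-9)² = -6 + 81 = 75)
1/(-30869 + C(21)) = 1/(-30869 + 75) = 1/(-30794) = -1/30794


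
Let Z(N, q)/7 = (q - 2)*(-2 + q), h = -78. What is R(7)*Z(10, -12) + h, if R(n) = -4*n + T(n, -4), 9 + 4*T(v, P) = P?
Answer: -42953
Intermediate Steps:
T(v, P) = -9/4 + P/4
Z(N, q) = 7*(-2 + q)**2 (Z(N, q) = 7*((q - 2)*(-2 + q)) = 7*((-2 + q)*(-2 + q)) = 7*(-2 + q)**2)
R(n) = -13/4 - 4*n (R(n) = -4*n + (-9/4 + (1/4)*(-4)) = -4*n + (-9/4 - 1) = -4*n - 13/4 = -13/4 - 4*n)
R(7)*Z(10, -12) + h = (-13/4 - 4*7)*(7*(-2 - 12)**2) - 78 = (-13/4 - 28)*(7*(-14)**2) - 78 = -875*196/4 - 78 = -125/4*1372 - 78 = -42875 - 78 = -42953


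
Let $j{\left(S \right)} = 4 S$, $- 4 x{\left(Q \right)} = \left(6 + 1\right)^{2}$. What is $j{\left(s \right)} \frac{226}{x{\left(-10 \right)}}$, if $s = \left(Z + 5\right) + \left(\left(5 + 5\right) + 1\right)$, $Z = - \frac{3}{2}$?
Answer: $- \frac{52432}{49} \approx -1070.0$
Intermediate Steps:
$Z = - \frac{3}{2}$ ($Z = \left(-3\right) \frac{1}{2} = - \frac{3}{2} \approx -1.5$)
$x{\left(Q \right)} = - \frac{49}{4}$ ($x{\left(Q \right)} = - \frac{\left(6 + 1\right)^{2}}{4} = - \frac{7^{2}}{4} = \left(- \frac{1}{4}\right) 49 = - \frac{49}{4}$)
$s = \frac{29}{2}$ ($s = \left(- \frac{3}{2} + 5\right) + \left(\left(5 + 5\right) + 1\right) = \frac{7}{2} + \left(10 + 1\right) = \frac{7}{2} + 11 = \frac{29}{2} \approx 14.5$)
$j{\left(s \right)} \frac{226}{x{\left(-10 \right)}} = 4 \cdot \frac{29}{2} \frac{226}{- \frac{49}{4}} = 58 \cdot 226 \left(- \frac{4}{49}\right) = 58 \left(- \frac{904}{49}\right) = - \frac{52432}{49}$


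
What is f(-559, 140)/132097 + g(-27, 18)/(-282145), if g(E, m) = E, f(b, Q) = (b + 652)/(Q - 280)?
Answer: 18923487/208714845164 ≈ 9.0667e-5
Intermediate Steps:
f(b, Q) = (652 + b)/(-280 + Q)
f(-559, 140)/132097 + g(-27, 18)/(-282145) = ((652 - 559)/(-280 + 140))/132097 - 27/(-282145) = (93/(-140))*(1/132097) - 27*(-1/282145) = -1/140*93*(1/132097) + 27/282145 = -93/140*1/132097 + 27/282145 = -93/18493580 + 27/282145 = 18923487/208714845164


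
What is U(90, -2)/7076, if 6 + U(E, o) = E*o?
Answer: -93/3538 ≈ -0.026286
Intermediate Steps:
U(E, o) = -6 + E*o
U(90, -2)/7076 = (-6 + 90*(-2))/7076 = (-6 - 180)*(1/7076) = -186*1/7076 = -93/3538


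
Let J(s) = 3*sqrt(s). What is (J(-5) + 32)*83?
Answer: 2656 + 249*I*sqrt(5) ≈ 2656.0 + 556.78*I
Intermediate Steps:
(J(-5) + 32)*83 = (3*sqrt(-5) + 32)*83 = (3*(I*sqrt(5)) + 32)*83 = (3*I*sqrt(5) + 32)*83 = (32 + 3*I*sqrt(5))*83 = 2656 + 249*I*sqrt(5)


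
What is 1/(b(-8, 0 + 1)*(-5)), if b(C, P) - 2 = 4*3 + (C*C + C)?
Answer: -1/350 ≈ -0.0028571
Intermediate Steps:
b(C, P) = 14 + C + C² (b(C, P) = 2 + (4*3 + (C*C + C)) = 2 + (12 + (C² + C)) = 2 + (12 + (C + C²)) = 2 + (12 + C + C²) = 14 + C + C²)
1/(b(-8, 0 + 1)*(-5)) = 1/((14 - 8 + (-8)²)*(-5)) = 1/((14 - 8 + 64)*(-5)) = 1/(70*(-5)) = 1/(-350) = -1/350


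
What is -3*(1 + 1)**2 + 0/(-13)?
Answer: -12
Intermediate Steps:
-3*(1 + 1)**2 + 0/(-13) = -3*2**2 + 0*(-1/13) = -3*4 + 0 = -12 + 0 = -12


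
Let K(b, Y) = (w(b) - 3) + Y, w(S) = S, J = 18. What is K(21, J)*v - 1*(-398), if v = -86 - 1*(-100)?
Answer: 902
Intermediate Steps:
K(b, Y) = -3 + Y + b (K(b, Y) = (b - 3) + Y = (-3 + b) + Y = -3 + Y + b)
v = 14 (v = -86 + 100 = 14)
K(21, J)*v - 1*(-398) = (-3 + 18 + 21)*14 - 1*(-398) = 36*14 + 398 = 504 + 398 = 902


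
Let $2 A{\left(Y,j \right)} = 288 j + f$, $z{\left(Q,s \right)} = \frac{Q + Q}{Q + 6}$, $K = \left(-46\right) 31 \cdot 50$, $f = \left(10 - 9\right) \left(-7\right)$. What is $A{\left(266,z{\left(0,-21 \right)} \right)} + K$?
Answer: $- \frac{142607}{2} \approx -71304.0$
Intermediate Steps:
$f = -7$ ($f = 1 \left(-7\right) = -7$)
$K = -71300$ ($K = \left(-1426\right) 50 = -71300$)
$z{\left(Q,s \right)} = \frac{2 Q}{6 + Q}$
$A{\left(Y,j \right)} = - \frac{7}{2} + 144 j$ ($A{\left(Y,j \right)} = \frac{288 j - 7}{2} = \frac{-7 + 288 j}{2} = - \frac{7}{2} + 144 j$)
$A{\left(266,z{\left(0,-21 \right)} \right)} + K = \left(- \frac{7}{2} + 144 \cdot 2 \cdot 0 \frac{1}{6 + 0}\right) - 71300 = \left(- \frac{7}{2} + 144 \cdot 2 \cdot 0 \cdot \frac{1}{6}\right) - 71300 = \left(- \frac{7}{2} + 144 \cdot 0\right) - 71300 = \left(- \frac{7}{2} + 0\right) - 71300 = - \frac{7}{2} - 71300 = - \frac{142607}{2}$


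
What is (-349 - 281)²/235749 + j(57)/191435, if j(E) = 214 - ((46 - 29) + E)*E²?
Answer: 6450270904/15043536605 ≈ 0.42877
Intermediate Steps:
j(E) = 214 - E²*(17 + E) (j(E) = 214 - (17 + E)*E² = 214 - E²*(17 + E))
(-349 - 281)²/235749 + j(57)/191435 = (-349 - 281)²/235749 + (214 - 1*57³ - 17*57²)/191435 = (-630)²*(1/235749) + (214 - 1*185193 - 17*3249)*(1/191435) = 396900*(1/235749) + (214 - 185193 - 55233)*(1/191435) = 132300/78583 - 240212*1/191435 = 132300/78583 - 240212/191435 = 6450270904/15043536605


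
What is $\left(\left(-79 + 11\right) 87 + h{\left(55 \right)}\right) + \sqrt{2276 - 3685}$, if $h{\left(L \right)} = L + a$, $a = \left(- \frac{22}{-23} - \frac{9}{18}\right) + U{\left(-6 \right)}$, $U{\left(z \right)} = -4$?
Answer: $- \frac{269769}{46} + i \sqrt{1409} \approx -5864.5 + 37.537 i$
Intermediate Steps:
$a = - \frac{163}{46}$ ($a = \left(- \frac{22}{-23} - \frac{9}{18}\right) - 4 = \left(\left(-22\right) \left(- \frac{1}{23}\right) - \frac{1}{2}\right) - 4 = \left(\frac{22}{23} - \frac{1}{2}\right) - 4 = \frac{21}{46} - 4 = - \frac{163}{46} \approx -3.5435$)
$h{\left(L \right)} = - \frac{163}{46} + L$ ($h{\left(L \right)} = L - \frac{163}{46} = - \frac{163}{46} + L$)
$\left(\left(-79 + 11\right) 87 + h{\left(55 \right)}\right) + \sqrt{2276 - 3685} = \left(\left(-79 + 11\right) 87 + \left(- \frac{163}{46} + 55\right)\right) + \sqrt{2276 - 3685} = \left(\left(-68\right) 87 + \frac{2367}{46}\right) + \sqrt{-1409} = \left(-5916 + \frac{2367}{46}\right) + i \sqrt{1409} = - \frac{269769}{46} + i \sqrt{1409}$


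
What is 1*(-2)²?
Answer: 4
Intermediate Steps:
1*(-2)² = 1*4 = 4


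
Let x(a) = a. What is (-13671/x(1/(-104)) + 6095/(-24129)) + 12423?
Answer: 34605974608/24129 ≈ 1.4342e+6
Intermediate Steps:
(-13671/x(1/(-104)) + 6095/(-24129)) + 12423 = (-13671/(1/(-104)) + 6095/(-24129)) + 12423 = (-13671/(-1/104) + 6095*(-1/24129)) + 12423 = (-13671*(-104) - 6095/24129) + 12423 = (1421784 - 6095/24129) + 12423 = 34306220041/24129 + 12423 = 34605974608/24129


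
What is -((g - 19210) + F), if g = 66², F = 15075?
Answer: -221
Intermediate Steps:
g = 4356
-((g - 19210) + F) = -((4356 - 19210) + 15075) = -(-14854 + 15075) = -1*221 = -221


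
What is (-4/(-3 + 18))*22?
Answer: -88/15 ≈ -5.8667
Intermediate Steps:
(-4/(-3 + 18))*22 = (-4/15)*22 = ((1/15)*(-4))*22 = -4/15*22 = -88/15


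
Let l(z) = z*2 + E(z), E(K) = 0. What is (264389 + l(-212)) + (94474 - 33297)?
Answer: 325142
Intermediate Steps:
l(z) = 2*z (l(z) = z*2 + 0 = 2*z + 0 = 2*z)
(264389 + l(-212)) + (94474 - 33297) = (264389 + 2*(-212)) + (94474 - 33297) = (264389 - 424) + 61177 = 263965 + 61177 = 325142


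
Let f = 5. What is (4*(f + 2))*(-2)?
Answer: -56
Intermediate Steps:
(4*(f + 2))*(-2) = (4*(5 + 2))*(-2) = (4*7)*(-2) = 28*(-2) = -56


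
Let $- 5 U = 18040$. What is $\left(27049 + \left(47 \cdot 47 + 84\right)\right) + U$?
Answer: $25734$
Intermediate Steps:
$U = -3608$ ($U = \left(- \frac{1}{5}\right) 18040 = -3608$)
$\left(27049 + \left(47 \cdot 47 + 84\right)\right) + U = \left(27049 + \left(47 \cdot 47 + 84\right)\right) - 3608 = \left(27049 + \left(2209 + 84\right)\right) - 3608 = \left(27049 + 2293\right) - 3608 = 29342 - 3608 = 25734$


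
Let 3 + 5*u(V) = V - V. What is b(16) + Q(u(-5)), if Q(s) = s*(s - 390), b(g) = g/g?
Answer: 5884/25 ≈ 235.36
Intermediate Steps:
b(g) = 1
u(V) = -3/5 (u(V) = -3/5 + (V - V)/5 = -3/5 + (1/5)*0 = -3/5 + 0 = -3/5)
Q(s) = s*(-390 + s)
b(16) + Q(u(-5)) = 1 - 3*(-390 - 3/5)/5 = 1 - 3/5*(-1953/5) = 1 + 5859/25 = 5884/25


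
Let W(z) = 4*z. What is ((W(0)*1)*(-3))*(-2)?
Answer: 0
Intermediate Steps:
((W(0)*1)*(-3))*(-2) = (((4*0)*1)*(-3))*(-2) = ((0*1)*(-3))*(-2) = (0*(-3))*(-2) = 0*(-2) = 0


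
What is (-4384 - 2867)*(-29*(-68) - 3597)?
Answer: 11782875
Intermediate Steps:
(-4384 - 2867)*(-29*(-68) - 3597) = -7251*(1972 - 3597) = -7251*(-1625) = 11782875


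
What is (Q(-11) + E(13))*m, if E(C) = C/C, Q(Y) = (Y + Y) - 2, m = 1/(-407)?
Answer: 23/407 ≈ 0.056511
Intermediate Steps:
m = -1/407 ≈ -0.0024570
Q(Y) = -2 + 2*Y (Q(Y) = 2*Y - 2 = -2 + 2*Y)
E(C) = 1
(Q(-11) + E(13))*m = ((-2 + 2*(-11)) + 1)*(-1/407) = ((-2 - 22) + 1)*(-1/407) = (-24 + 1)*(-1/407) = -23*(-1/407) = 23/407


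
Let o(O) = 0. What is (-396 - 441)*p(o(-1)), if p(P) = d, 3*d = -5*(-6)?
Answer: -8370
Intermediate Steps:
d = 10 (d = (-5*(-6))/3 = (⅓)*30 = 10)
p(P) = 10
(-396 - 441)*p(o(-1)) = (-396 - 441)*10 = -837*10 = -8370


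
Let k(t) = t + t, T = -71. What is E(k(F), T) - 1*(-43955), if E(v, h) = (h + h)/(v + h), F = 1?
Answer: 3033037/69 ≈ 43957.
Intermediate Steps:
k(t) = 2*t
E(v, h) = 2*h/(h + v) (E(v, h) = (2*h)/(h + v) = 2*h/(h + v))
E(k(F), T) - 1*(-43955) = 2*(-71)/(-71 + 2*1) - 1*(-43955) = 2*(-71)/(-71 + 2) + 43955 = 2*(-71)/(-69) + 43955 = 2*(-71)*(-1/69) + 43955 = 142/69 + 43955 = 3033037/69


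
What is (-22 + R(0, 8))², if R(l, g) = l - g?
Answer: 900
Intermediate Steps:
(-22 + R(0, 8))² = (-22 + (0 - 1*8))² = (-22 + (0 - 8))² = (-22 - 8)² = (-30)² = 900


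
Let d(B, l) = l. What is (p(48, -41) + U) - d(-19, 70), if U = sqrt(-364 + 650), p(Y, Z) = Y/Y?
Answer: -69 + sqrt(286) ≈ -52.088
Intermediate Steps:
p(Y, Z) = 1
U = sqrt(286) ≈ 16.912
(p(48, -41) + U) - d(-19, 70) = (1 + sqrt(286)) - 1*70 = (1 + sqrt(286)) - 70 = -69 + sqrt(286)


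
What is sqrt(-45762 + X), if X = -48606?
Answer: 4*I*sqrt(5898) ≈ 307.19*I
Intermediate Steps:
sqrt(-45762 + X) = sqrt(-45762 - 48606) = sqrt(-94368) = 4*I*sqrt(5898)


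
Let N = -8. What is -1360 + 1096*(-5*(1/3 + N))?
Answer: 121960/3 ≈ 40653.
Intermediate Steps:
-1360 + 1096*(-5*(1/3 + N)) = -1360 + 1096*(-5*(1/3 - 8)) = -1360 + 1096*(-5*(⅓ - 8)) = -1360 + 1096*(-5*(-23/3)) = -1360 + 1096*(115/3) = -1360 + 126040/3 = 121960/3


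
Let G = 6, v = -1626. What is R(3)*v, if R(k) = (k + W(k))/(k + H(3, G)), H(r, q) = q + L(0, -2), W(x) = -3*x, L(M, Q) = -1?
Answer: 2439/2 ≈ 1219.5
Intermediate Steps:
H(r, q) = -1 + q (H(r, q) = q - 1 = -1 + q)
R(k) = -2*k/(5 + k) (R(k) = (k - 3*k)/(k + (-1 + 6)) = (-2*k)/(k + 5) = (-2*k)/(5 + k) = -2*k/(5 + k))
R(3)*v = -2*3/(5 + 3)*(-1626) = -2*3/8*(-1626) = -2*3*1/8*(-1626) = -3/4*(-1626) = 2439/2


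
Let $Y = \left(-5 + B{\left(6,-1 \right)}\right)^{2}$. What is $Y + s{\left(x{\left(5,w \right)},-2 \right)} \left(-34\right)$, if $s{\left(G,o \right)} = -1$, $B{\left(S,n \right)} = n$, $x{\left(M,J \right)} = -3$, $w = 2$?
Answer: $70$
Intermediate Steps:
$Y = 36$ ($Y = \left(-5 - 1\right)^{2} = \left(-6\right)^{2} = 36$)
$Y + s{\left(x{\left(5,w \right)},-2 \right)} \left(-34\right) = 36 - -34 = 36 + 34 = 70$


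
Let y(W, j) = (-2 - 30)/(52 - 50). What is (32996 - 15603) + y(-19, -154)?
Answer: 17377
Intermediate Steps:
y(W, j) = -16 (y(W, j) = -32/2 = -32*½ = -16)
(32996 - 15603) + y(-19, -154) = (32996 - 15603) - 16 = 17393 - 16 = 17377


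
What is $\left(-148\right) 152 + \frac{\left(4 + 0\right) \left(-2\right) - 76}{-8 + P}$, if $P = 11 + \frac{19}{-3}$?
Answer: $- \frac{112354}{5} \approx -22471.0$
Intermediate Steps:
$P = \frac{14}{3}$ ($P = 11 + 19 \left(- \frac{1}{3}\right) = 11 - \frac{19}{3} = \frac{14}{3} \approx 4.6667$)
$\left(-148\right) 152 + \frac{\left(4 + 0\right) \left(-2\right) - 76}{-8 + P} = \left(-148\right) 152 + \frac{\left(4 + 0\right) \left(-2\right) - 76}{-8 + \frac{14}{3}} = -22496 + \frac{4 \left(-2\right) - 76}{- \frac{10}{3}} = -22496 + \left(-8 - 76\right) \left(- \frac{3}{10}\right) = -22496 - - \frac{126}{5} = -22496 + \frac{126}{5} = - \frac{112354}{5}$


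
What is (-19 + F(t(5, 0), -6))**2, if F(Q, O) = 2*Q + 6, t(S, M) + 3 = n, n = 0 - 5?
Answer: 841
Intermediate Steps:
n = -5
t(S, M) = -8 (t(S, M) = -3 - 5 = -8)
F(Q, O) = 6 + 2*Q
(-19 + F(t(5, 0), -6))**2 = (-19 + (6 + 2*(-8)))**2 = (-19 + (6 - 16))**2 = (-19 - 10)**2 = (-29)**2 = 841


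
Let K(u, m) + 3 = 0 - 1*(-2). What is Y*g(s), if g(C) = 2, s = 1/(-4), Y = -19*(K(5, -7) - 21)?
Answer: 836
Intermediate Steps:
K(u, m) = -1 (K(u, m) = -3 + (0 - 1*(-2)) = -3 + (0 + 2) = -3 + 2 = -1)
Y = 418 (Y = -19*(-1 - 21) = -19*(-22) = 418)
s = -¼ (s = 1*(-¼) = -¼ ≈ -0.25000)
Y*g(s) = 418*2 = 836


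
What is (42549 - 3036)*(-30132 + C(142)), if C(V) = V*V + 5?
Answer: -393668019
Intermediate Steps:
C(V) = 5 + V² (C(V) = V² + 5 = 5 + V²)
(42549 - 3036)*(-30132 + C(142)) = (42549 - 3036)*(-30132 + (5 + 142²)) = 39513*(-30132 + (5 + 20164)) = 39513*(-30132 + 20169) = 39513*(-9963) = -393668019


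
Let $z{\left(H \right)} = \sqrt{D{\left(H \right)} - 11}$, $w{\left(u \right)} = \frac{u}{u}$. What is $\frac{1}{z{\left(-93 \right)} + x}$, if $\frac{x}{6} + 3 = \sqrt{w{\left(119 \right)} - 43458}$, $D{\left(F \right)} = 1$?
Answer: $\frac{1}{-18 + i \sqrt{10} + 6 i \sqrt{43457}} \approx -1.145 \cdot 10^{-5} - 0.00079732 i$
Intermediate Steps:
$w{\left(u \right)} = 1$
$z{\left(H \right)} = i \sqrt{10}$ ($z{\left(H \right)} = \sqrt{1 - 11} = \sqrt{-10} = i \sqrt{10}$)
$x = -18 + 6 i \sqrt{43457}$ ($x = -18 + 6 \sqrt{1 - 43458} = -18 + 6 \sqrt{-43457} = -18 + 6 i \sqrt{43457} \approx -18.0 + 1250.8 i$)
$\frac{1}{z{\left(-93 \right)} + x} = \frac{1}{i \sqrt{10} - \left(18 - 6 i \sqrt{43457}\right)} = \frac{1}{-18 + i \sqrt{10} + 6 i \sqrt{43457}}$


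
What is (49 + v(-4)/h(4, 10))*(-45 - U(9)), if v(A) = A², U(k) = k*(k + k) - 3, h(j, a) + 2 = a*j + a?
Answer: -10064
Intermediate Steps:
h(j, a) = -2 + a + a*j (h(j, a) = -2 + (a*j + a) = -2 + (a + a*j) = -2 + a + a*j)
U(k) = -3 + 2*k² (U(k) = k*(2*k) - 3 = 2*k² - 3 = -3 + 2*k²)
(49 + v(-4)/h(4, 10))*(-45 - U(9)) = (49 + (-4)²/(-2 + 10 + 10*4))*(-45 - (-3 + 2*9²)) = (49 + 16/(-2 + 10 + 40))*(-45 - (-3 + 2*81)) = (49 + 16/48)*(-45 - (-3 + 162)) = (49 + 16*(1/48))*(-45 - 1*159) = (49 + ⅓)*(-45 - 159) = (148/3)*(-204) = -10064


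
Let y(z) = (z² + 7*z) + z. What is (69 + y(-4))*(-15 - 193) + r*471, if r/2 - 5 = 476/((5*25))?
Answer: -340858/125 ≈ -2726.9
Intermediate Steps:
y(z) = z² + 8*z
r = 2202/125 (r = 10 + 2*(476/((5*25))) = 10 + 2*(476/125) = 10 + 952/125 = 2202/125 ≈ 17.616)
(69 + y(-4))*(-15 - 193) + r*471 = (69 - 4*(8 - 4))*(-15 - 193) + (2202/125)*471 = (69 - 4*4)*(-208) + 1037142/125 = (69 - 16)*(-208) + 1037142/125 = 53*(-208) + 1037142/125 = -11024 + 1037142/125 = -340858/125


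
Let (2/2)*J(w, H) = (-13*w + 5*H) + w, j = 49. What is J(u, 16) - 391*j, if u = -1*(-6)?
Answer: -19151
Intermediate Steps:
u = 6
J(w, H) = -12*w + 5*H (J(w, H) = (-13*w + 5*H) + w = -12*w + 5*H)
J(u, 16) - 391*j = (-12*6 + 5*16) - 391*49 = (-72 + 80) - 19159 = 8 - 19159 = -19151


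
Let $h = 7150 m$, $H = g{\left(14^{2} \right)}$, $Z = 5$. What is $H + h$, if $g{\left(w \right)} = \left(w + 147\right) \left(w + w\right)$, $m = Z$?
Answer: $170206$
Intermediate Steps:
$m = 5$
$g{\left(w \right)} = 2 w \left(147 + w\right)$ ($g{\left(w \right)} = \left(147 + w\right) 2 w = 2 w \left(147 + w\right)$)
$H = 134456$ ($H = 2 \cdot 14^{2} \left(147 + 14^{2}\right) = 2 \cdot 196 \left(147 + 196\right) = 2 \cdot 196 \cdot 343 = 134456$)
$h = 35750$ ($h = 7150 \cdot 5 = 35750$)
$H + h = 134456 + 35750 = 170206$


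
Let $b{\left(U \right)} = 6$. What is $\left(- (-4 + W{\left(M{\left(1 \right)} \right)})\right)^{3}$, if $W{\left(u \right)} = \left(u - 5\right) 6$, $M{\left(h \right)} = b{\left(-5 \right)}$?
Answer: $-8$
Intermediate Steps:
$M{\left(h \right)} = 6$
$W{\left(u \right)} = -30 + 6 u$ ($W{\left(u \right)} = \left(-5 + u\right) 6 = -30 + 6 u$)
$\left(- (-4 + W{\left(M{\left(1 \right)} \right)})\right)^{3} = \left(- (-4 + \left(-30 + 6 \cdot 6\right))\right)^{3} = \left(- (-4 + \left(-30 + 36\right))\right)^{3} = \left(- (-4 + 6)\right)^{3} = \left(\left(-1\right) 2\right)^{3} = \left(-2\right)^{3} = -8$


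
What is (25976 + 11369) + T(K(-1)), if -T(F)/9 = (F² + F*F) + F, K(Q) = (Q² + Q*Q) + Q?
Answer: 37318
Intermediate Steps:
K(Q) = Q + 2*Q² (K(Q) = (Q² + Q²) + Q = 2*Q² + Q = Q + 2*Q²)
T(F) = -18*F² - 9*F (T(F) = -9*((F² + F*F) + F) = -9*((F² + F²) + F) = -9*(2*F² + F) = -9*(F + 2*F²) = -18*F² - 9*F)
(25976 + 11369) + T(K(-1)) = (25976 + 11369) - 9*(-(1 + 2*(-1)))*(1 + 2*(-(1 + 2*(-1)))) = 37345 - 9*(-(1 - 2))*(1 + 2*(-(1 - 2))) = 37345 - 9*(-1*(-1))*(1 + 2*(-1*(-1))) = 37345 - 9*1*(1 + 2*1) = 37345 - 9*1*(1 + 2) = 37345 - 9*1*3 = 37345 - 27 = 37318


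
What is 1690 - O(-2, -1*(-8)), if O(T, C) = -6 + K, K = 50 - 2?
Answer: 1648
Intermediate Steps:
K = 48
O(T, C) = 42 (O(T, C) = -6 + 48 = 42)
1690 - O(-2, -1*(-8)) = 1690 - 1*42 = 1690 - 42 = 1648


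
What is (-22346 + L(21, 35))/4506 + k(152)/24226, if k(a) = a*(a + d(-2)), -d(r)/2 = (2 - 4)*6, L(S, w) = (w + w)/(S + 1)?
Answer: -2314029307/600392958 ≈ -3.8542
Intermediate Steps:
L(S, w) = 2*w/(1 + S) (L(S, w) = (2*w)/(1 + S) = 2*w/(1 + S))
d(r) = 24 (d(r) = -2*(2 - 4)*6 = -(-4)*6 = -2*(-12) = 24)
k(a) = a*(24 + a) (k(a) = a*(a + 24) = a*(24 + a))
(-22346 + L(21, 35))/4506 + k(152)/24226 = (-22346 + 2*35/(1 + 21))/4506 + (152*(24 + 152))/24226 = (-22346 + 2*35/22)*(1/4506) + (152*176)*(1/24226) = (-22346 + 2*35*(1/22))*(1/4506) + 26752*(1/24226) = (-22346 + 35/11)*(1/4506) + 13376/12113 = -245771/11*1/4506 + 13376/12113 = -245771/49566 + 13376/12113 = -2314029307/600392958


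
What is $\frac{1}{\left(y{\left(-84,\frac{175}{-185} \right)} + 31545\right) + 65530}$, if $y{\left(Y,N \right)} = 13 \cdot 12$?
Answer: $\frac{1}{97231} \approx 1.0285 \cdot 10^{-5}$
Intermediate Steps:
$y{\left(Y,N \right)} = 156$
$\frac{1}{\left(y{\left(-84,\frac{175}{-185} \right)} + 31545\right) + 65530} = \frac{1}{\left(156 + 31545\right) + 65530} = \frac{1}{31701 + 65530} = \frac{1}{97231}$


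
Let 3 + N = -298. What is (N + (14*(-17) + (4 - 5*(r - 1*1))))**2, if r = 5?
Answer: 308025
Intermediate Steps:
N = -301 (N = -3 - 298 = -301)
(N + (14*(-17) + (4 - 5*(r - 1*1))))**2 = (-301 + (14*(-17) + (4 - 5*(5 - 1*1))))**2 = (-301 + (-238 + (4 - 5*(5 - 1))))**2 = (-301 + (-238 + (4 - 5*4)))**2 = (-301 + (-238 + (4 - 20)))**2 = (-301 + (-238 - 16))**2 = (-301 - 254)**2 = (-555)**2 = 308025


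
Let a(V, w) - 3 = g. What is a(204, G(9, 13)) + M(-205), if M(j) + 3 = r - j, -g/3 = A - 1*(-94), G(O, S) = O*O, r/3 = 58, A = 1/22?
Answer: 2131/22 ≈ 96.864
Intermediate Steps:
A = 1/22 ≈ 0.045455
r = 174 (r = 3*58 = 174)
G(O, S) = O²
g = -6207/22 (g = -3*(1/22 - 1*(-94)) = -3*(1/22 + 94) = -3*2069/22 = -6207/22 ≈ -282.14)
a(V, w) = -6141/22 (a(V, w) = 3 - 6207/22 = -6141/22)
M(j) = 171 - j (M(j) = -3 + (174 - j) = 171 - j)
a(204, G(9, 13)) + M(-205) = -6141/22 + (171 - 1*(-205)) = -6141/22 + (171 + 205) = -6141/22 + 376 = 2131/22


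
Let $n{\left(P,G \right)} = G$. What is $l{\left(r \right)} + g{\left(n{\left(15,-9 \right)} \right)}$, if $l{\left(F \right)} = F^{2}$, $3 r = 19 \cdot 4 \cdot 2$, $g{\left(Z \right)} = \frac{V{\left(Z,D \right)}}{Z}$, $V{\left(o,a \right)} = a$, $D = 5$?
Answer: $\frac{23099}{9} \approx 2566.6$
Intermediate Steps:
$g{\left(Z \right)} = \frac{5}{Z}$
$r = \frac{152}{3}$ ($r = \frac{19 \cdot 4 \cdot 2}{3} = \frac{19 \cdot 8}{3} = \frac{1}{3} \cdot 152 = \frac{152}{3} \approx 50.667$)
$l{\left(r \right)} + g{\left(n{\left(15,-9 \right)} \right)} = \left(\frac{152}{3}\right)^{2} + \frac{5}{-9} = \frac{23104}{9} + 5 \left(- \frac{1}{9}\right) = \frac{23104}{9} - \frac{5}{9} = \frac{23099}{9}$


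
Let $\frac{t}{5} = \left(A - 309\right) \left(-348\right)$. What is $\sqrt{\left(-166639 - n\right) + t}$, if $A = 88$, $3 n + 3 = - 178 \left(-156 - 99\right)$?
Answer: $2 \sqrt{50693} \approx 450.3$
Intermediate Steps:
$n = 15129$ ($n = -1 + \frac{\left(-178\right) \left(-156 - 99\right)}{3} = -1 + \frac{\left(-178\right) \left(-255\right)}{3} = -1 + \frac{1}{3} \cdot 45390 = -1 + 15130 = 15129$)
$t = 384540$ ($t = 5 \left(88 - 309\right) \left(-348\right) = 5 \left(\left(-221\right) \left(-348\right)\right) = 5 \cdot 76908 = 384540$)
$\sqrt{\left(-166639 - n\right) + t} = \sqrt{\left(-166639 - 15129\right) + 384540} = \sqrt{-181768 + 384540} = \sqrt{202772} = 2 \sqrt{50693}$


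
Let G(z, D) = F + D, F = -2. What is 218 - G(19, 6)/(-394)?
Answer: 42948/197 ≈ 218.01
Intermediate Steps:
G(z, D) = -2 + D
218 - G(19, 6)/(-394) = 218 - (-2 + 6)/(-394) = 218 - 4*(-1)/394 = 218 - 1*(-2/197) = 218 + 2/197 = 42948/197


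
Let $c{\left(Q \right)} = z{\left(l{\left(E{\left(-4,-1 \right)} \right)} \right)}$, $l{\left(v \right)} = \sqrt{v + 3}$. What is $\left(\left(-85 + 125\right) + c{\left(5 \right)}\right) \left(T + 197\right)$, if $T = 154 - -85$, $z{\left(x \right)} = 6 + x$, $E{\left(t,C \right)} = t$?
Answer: $20056 + 436 i \approx 20056.0 + 436.0 i$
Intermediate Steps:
$l{\left(v \right)} = \sqrt{3 + v}$
$c{\left(Q \right)} = 6 + i$ ($c{\left(Q \right)} = 6 + \sqrt{3 - 4} = 6 + \sqrt{-1} = 6 + i$)
$T = 239$ ($T = 154 + 85 = 239$)
$\left(\left(-85 + 125\right) + c{\left(5 \right)}\right) \left(T + 197\right) = \left(\left(-85 + 125\right) + \left(6 + i\right)\right) \left(239 + 197\right) = \left(40 + \left(6 + i\right)\right) 436 = \left(46 + i\right) 436 = 20056 + 436 i$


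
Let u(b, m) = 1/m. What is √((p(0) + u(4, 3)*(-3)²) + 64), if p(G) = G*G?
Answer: √67 ≈ 8.1853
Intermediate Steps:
p(G) = G²
√((p(0) + u(4, 3)*(-3)²) + 64) = √((0² + (-3)²/3) + 64) = √((0 + (⅓)*9) + 64) = √((0 + 3) + 64) = √(3 + 64) = √67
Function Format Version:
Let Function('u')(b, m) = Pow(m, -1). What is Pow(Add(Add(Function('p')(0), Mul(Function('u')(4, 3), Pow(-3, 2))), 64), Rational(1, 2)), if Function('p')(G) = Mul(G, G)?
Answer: Pow(67, Rational(1, 2)) ≈ 8.1853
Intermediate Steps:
Function('p')(G) = Pow(G, 2)
Pow(Add(Add(Function('p')(0), Mul(Function('u')(4, 3), Pow(-3, 2))), 64), Rational(1, 2)) = Pow(Add(Add(Pow(0, 2), Mul(Pow(3, -1), Pow(-3, 2))), 64), Rational(1, 2)) = Pow(Add(Add(0, Mul(Rational(1, 3), 9)), 64), Rational(1, 2)) = Pow(Add(Add(0, 3), 64), Rational(1, 2)) = Pow(Add(3, 64), Rational(1, 2)) = Pow(67, Rational(1, 2))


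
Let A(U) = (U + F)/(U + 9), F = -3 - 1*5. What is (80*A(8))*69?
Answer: 0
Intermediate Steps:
F = -8 (F = -3 - 5 = -8)
A(U) = (-8 + U)/(9 + U) (A(U) = (U - 8)/(U + 9) = (-8 + U)/(9 + U))
(80*A(8))*69 = (80*((-8 + 8)/(9 + 8)))*69 = (80*(0/17))*69 = (80*((1/17)*0))*69 = (80*0)*69 = 0*69 = 0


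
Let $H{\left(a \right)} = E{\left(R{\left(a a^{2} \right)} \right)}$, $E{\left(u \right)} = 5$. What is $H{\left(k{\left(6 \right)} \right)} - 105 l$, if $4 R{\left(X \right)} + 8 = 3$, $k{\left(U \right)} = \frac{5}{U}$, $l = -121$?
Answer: $12710$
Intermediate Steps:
$R{\left(X \right)} = - \frac{5}{4}$ ($R{\left(X \right)} = -2 + \frac{1}{4} \cdot 3 = -2 + \frac{3}{4} = - \frac{5}{4}$)
$H{\left(a \right)} = 5$
$H{\left(k{\left(6 \right)} \right)} - 105 l = 5 - -12705 = 5 + 12705 = 12710$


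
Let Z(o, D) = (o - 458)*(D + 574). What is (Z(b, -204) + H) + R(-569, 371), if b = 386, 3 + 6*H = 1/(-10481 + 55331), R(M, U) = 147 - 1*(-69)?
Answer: -7110832949/269100 ≈ -26425.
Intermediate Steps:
R(M, U) = 216 (R(M, U) = 147 + 69 = 216)
H = -134549/269100 (H = -½ + 1/(6*(-10481 + 55331)) = -½ + (⅙)/44850 = -½ + (⅙)*(1/44850) = -½ + 1/269100 = -134549/269100 ≈ -0.50000)
Z(o, D) = (-458 + o)*(574 + D)
(Z(b, -204) + H) + R(-569, 371) = ((-262892 - 458*(-204) + 574*386 - 204*386) - 134549/269100) + 216 = ((-262892 + 93432 + 221564 - 78744) - 134549/269100) + 216 = (-26640 - 134549/269100) + 216 = -7168958549/269100 + 216 = -7110832949/269100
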